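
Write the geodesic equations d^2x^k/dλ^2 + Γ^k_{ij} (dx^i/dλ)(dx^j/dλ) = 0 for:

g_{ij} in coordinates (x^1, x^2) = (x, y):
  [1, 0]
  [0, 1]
Geodesic equation: d^2x^k/dλ^2 + Γ^k_{ij} (dx^i/dλ)(dx^j/dλ) = 0.
All Christoffel symbols vanish, so the geodesics are straight lines:
d^2x/dλ^2 = 0
d^2y/dλ^2 = 0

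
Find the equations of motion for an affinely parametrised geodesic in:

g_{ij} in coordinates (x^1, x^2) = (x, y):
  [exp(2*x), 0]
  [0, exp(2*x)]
Geodesic equation: d^2x^k/dλ^2 + Γ^k_{ij} (dx^i/dλ)(dx^j/dλ) = 0.
Non-zero Christoffel symbols:
Γ^x_{x x} = 1
Γ^x_{y y} = -1
Γ^y_{x y} = 1
Substituting (the symmetric pair Γ^k_{ij}, Γ^k_{ji} combines into a factor 2):
d^2x/dλ^2 + (dx/dλ)^2 - (dy/dλ)^2 = 0
d^2y/dλ^2 + 2 (dx/dλ)(dy/dλ) = 0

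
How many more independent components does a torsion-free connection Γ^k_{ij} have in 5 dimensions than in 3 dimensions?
Independent components in n dimensions: n × n(n+1)/2 = n^2(n+1)/2.
5D: 5 × 15 = 75
3D: 3 × 6 = 18
Difference = 75 - 18 = 57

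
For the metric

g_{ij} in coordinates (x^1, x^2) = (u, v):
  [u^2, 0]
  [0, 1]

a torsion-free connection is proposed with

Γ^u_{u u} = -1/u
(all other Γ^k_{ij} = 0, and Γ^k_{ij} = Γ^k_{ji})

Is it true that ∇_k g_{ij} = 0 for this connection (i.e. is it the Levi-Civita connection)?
Using ∇_k g_{ij} = ∂_k g_{ij} - Γ^m_{ki} g_{mj} - Γ^m_{kj} g_{im}:
∇_u g_{uu} = (2*u) - (-u) - (-u) = 4*u ≠ 0
So the connection is not metric compatible (it is not the Levi-Civita connection).
No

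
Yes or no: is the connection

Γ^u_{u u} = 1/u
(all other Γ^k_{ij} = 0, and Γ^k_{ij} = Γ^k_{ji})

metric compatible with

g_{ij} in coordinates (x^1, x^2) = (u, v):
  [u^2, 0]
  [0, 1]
Using ∇_k g_{ij} = ∂_k g_{ij} - Γ^m_{ki} g_{mj} - Γ^m_{kj} g_{im}:
e.g. ∇_u g_{uu} = (2*u) - (u) - (u) = 0
Every component ∇_k g_{ij} vanishes: the connection is metric compatible.
Yes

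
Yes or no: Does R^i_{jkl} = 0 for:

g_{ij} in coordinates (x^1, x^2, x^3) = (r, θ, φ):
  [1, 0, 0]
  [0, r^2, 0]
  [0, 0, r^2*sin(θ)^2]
Non-zero Christoffel symbols:
Γ^r_{θ θ} = -r
Γ^r_{φ φ} = -r*sin(θ)^2
Γ^θ_{r θ} = 1/r
Γ^θ_{φ φ} = -sin(2*θ)/2
Γ^φ_{r φ} = 1/r
Γ^φ_{θ φ} = 1/tan(θ)
Ricci tensor: R_{rr} = 0, R_{rθ} = 0, R_{rφ} = 0, R_{θθ} = 0, R_{θφ} = 0, R_{φφ} = 0
All R_{ij} vanish; in 3 dimensions the Riemann tensor is fully determined by the Ricci tensor, so R^i_{jkl} = 0: the metric is flat (curvilinear coordinates on flat space).
Yes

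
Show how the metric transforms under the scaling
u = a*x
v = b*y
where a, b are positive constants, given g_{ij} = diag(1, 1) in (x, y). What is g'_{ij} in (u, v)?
Invert the transformation: x = u/a, y = v/b
g'_{ij} = (∂x^k/∂x'^i)(∂x^l/∂x'^j) g_{kl}; with g_{kl} = δ_{kl} this is Σ_k (∂x^k/∂x'^i)(∂x^k/∂x'^j).
Jacobian: ∂x/∂u = 1/a, ∂x/∂v = 0, ∂y/∂u = 0, ∂y/∂v = 1/b
g'_{uu} = (1/a)(1/a) + (0)(0) = 1/a^2
g'_{uv} = (1/a)(0) + (0)(1/b) = 0
g'_{vv} = (0)(0) + (1/b)(1/b) = 1/b^2
g'_{ij} = diag(1/a^2, 1/b^2)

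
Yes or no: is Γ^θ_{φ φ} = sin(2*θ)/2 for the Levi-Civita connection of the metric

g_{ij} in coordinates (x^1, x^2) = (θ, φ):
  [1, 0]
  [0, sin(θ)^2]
Γ^θ_{φ φ} = (1/2) g^{θθ} (∂_φ g_{θφ} + ∂_φ g_{θφ} - ∂_θ g_{φφ}) = (1/2)(1)((0) + (0) - (sin(2*θ))) = -sin(2*θ)/2
This differs from the proposed value sin(2*θ)/2.
No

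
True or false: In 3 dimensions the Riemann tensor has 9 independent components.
n^2(n^2-1)/12 = 9·8/12 = 6 independent components for n = 3.
False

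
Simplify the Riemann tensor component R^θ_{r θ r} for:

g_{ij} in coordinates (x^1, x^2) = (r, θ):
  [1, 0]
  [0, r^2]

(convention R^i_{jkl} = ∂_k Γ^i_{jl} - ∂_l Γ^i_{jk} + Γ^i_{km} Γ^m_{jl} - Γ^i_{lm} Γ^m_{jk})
Non-zero Christoffel symbols (Γ^k_{ij} = Γ^k_{ji}):
Γ^r_{θ θ} = -r
Γ^θ_{r θ} = 1/r
R^θ_{r θ r} = ∂_θ Γ^θ_{r r} - ∂_r Γ^θ_{r θ} + Γ^θ_{θ m} Γ^m_{r r} - Γ^θ_{r m} Γ^m_{r θ}
  = (0) - (-1/r^2) + (0) - (1/r^2) = 0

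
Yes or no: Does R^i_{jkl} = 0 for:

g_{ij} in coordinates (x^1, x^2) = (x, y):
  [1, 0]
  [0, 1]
All metric components are constant, so every Christoffel symbol vanishes and R^i_{jkl} = 0.
Yes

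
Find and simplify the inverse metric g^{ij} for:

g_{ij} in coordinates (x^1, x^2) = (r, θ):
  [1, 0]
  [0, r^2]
The metric is diagonal, so g^{ij} is diagonal with entries 1/g_{ii}: diag(1, 1/(r^2)).
g^{ij}:
  [1, 0]
  [0, 1/r^2]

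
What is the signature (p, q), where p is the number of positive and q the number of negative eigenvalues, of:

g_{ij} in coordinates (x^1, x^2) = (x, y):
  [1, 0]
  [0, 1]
The metric is diagonal, so its eigenvalues are the diagonal entries: 1, 1 (at a generic point, where coordinate-dependent entries are positive).
2 positive, 0 negative.
(2, 0) - Riemannian (positive definite)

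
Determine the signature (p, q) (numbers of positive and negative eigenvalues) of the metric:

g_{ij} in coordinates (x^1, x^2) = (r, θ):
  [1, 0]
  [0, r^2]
The metric is diagonal, so its eigenvalues are the diagonal entries: 1, r^2 (at a generic point, where coordinate-dependent entries are positive).
2 positive, 0 negative.
(2, 0) - Riemannian (positive definite)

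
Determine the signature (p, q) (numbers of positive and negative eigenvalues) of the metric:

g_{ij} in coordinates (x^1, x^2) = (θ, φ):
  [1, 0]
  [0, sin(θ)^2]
The metric is diagonal, so its eigenvalues are the diagonal entries: 1, sin(θ)^2 (at a generic point, where coordinate-dependent entries are positive).
2 positive, 0 negative.
(2, 0) - Riemannian (positive definite)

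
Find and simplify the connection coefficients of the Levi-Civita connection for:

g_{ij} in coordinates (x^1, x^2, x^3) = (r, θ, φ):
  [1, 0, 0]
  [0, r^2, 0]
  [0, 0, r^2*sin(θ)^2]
Using Γ^k_{ij} = (1/2) g^{km} (∂_i g_{mj} + ∂_j g_{mi} - ∂_m g_{ij}); the metric is diagonal, so only the m = k term contributes.
Non-zero symbols (using the symmetry Γ^k_{ij} = Γ^k_{ji}):
Γ^r_{θ θ} = (1/2) g^{rr} (∂_θ g_{rθ} + ∂_θ g_{rθ} - ∂_r g_{θθ}) = (1/2)(1)((0) + (0) - (2*r)) = -r
Γ^r_{φ φ} = (1/2) g^{rr} (∂_φ g_{rφ} + ∂_φ g_{rφ} - ∂_r g_{φφ}) = (1/2)(1)((0) + (0) - (2*r*sin(θ)^2)) = -r*sin(θ)^2
Γ^θ_{r θ} = (1/2) g^{θθ} (∂_r g_{θθ} + ∂_θ g_{θr} - ∂_θ g_{rθ}) = (1/2)(1/r^2)((2*r) + (0) - (0)) = 1/r
Γ^θ_{φ φ} = (1/2) g^{θθ} (∂_φ g_{θφ} + ∂_φ g_{θφ} - ∂_θ g_{φφ}) = (1/2)(1/r^2)((0) + (0) - (r^2*sin(2*θ))) = -sin(2*θ)/2
Γ^φ_{r φ} = (1/2) g^{φφ} (∂_r g_{φφ} + ∂_φ g_{φr} - ∂_φ g_{rφ}) = (1/2)(1/(r^2*sin(θ)^2))((2*r*sin(θ)^2) + (0) - (0)) = 1/r
Γ^φ_{θ φ} = (1/2) g^{φφ} (∂_θ g_{φφ} + ∂_φ g_{φθ} - ∂_φ g_{θφ}) = (1/2)(1/(r^2*sin(θ)^2))((r^2*sin(2*θ)) + (0) - (0)) = 1/tan(θ)
All other Christoffel symbols are zero.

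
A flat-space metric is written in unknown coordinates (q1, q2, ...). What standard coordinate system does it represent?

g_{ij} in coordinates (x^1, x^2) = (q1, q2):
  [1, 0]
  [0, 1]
All components are constant and the metric is the identity, i.e. orthonormal rectilinear coordinates.
Cartesian (2D) coordinates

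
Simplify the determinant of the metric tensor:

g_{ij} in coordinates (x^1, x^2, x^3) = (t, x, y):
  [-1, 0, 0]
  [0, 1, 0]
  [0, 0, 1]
Diagonal metric: det(g) = g_{11}·g_{22}·g_{33}
= (-1)·(1)·(1)
det(g) = -1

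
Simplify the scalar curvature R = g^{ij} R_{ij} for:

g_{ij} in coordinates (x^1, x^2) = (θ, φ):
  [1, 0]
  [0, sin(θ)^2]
Non-zero Christoffel symbols (Γ^k_{ij} = Γ^k_{ji}):
Γ^θ_{φ φ} = -sin(2*θ)/2
Γ^φ_{θ φ} = 1/tan(θ)
Ricci tensor (R_{ij} = R^k_{ikj}): R_{θθ} = 1, R_{θφ} = 0, R_{φφ} = sin(θ)^2
Inverse metric: g^{θθ} = 1, g^{φφ} = 1/sin(θ)^2
R = g^{ij} R_{ij} = (1)(1) + (1/sin(θ)^2)(sin(θ)^2) = 2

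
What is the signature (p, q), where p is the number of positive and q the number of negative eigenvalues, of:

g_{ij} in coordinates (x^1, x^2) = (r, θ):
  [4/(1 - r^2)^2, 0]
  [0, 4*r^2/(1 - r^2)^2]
The metric is diagonal, so its eigenvalues are the diagonal entries: 4/(1 - r^2)^2, 4*r^2/(1 - r^2)^2 (at a generic point, where coordinate-dependent entries are positive).
2 positive, 0 negative.
(2, 0) - Riemannian (positive definite)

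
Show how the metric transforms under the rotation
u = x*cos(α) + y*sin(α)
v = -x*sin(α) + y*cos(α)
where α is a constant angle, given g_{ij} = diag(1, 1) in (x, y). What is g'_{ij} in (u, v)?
Invert the transformation: x = u*cos(α) - v*sin(α), y = u*sin(α) + v*cos(α)
g'_{ij} = (∂x^k/∂x'^i)(∂x^l/∂x'^j) g_{kl}; with g_{kl} = δ_{kl} this is Σ_k (∂x^k/∂x'^i)(∂x^k/∂x'^j).
Jacobian: ∂x/∂u = cos(α), ∂x/∂v = -sin(α), ∂y/∂u = sin(α), ∂y/∂v = cos(α)
g'_{uu} = (cos(α))(cos(α)) + (sin(α))(sin(α)) = 1
g'_{uv} = (cos(α))(-sin(α)) + (sin(α))(cos(α)) = 0
g'_{vv} = (-sin(α))(-sin(α)) + (cos(α))(cos(α)) = 1
g'_{ij} = diag(1, 1)
The Euclidean metric is invariant under rotations.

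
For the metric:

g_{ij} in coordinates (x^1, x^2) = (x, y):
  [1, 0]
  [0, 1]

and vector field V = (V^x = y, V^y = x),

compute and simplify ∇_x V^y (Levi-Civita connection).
All Christoffel symbols are zero.
∇_x V^y = ∂_x V^y + Γ^y_{x j} V^j
  = (1) + (0)(y) + (0)(x)
  = 1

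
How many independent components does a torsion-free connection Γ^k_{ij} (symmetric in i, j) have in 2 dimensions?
Γ^k_{ij} has n choices for the upper index and n(n+1)/2 independent symmetric lower index pairs.
Total = 2 × 2×3/2 = 2 × 3 = 6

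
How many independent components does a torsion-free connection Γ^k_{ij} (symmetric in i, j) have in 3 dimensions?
Γ^k_{ij} has n choices for the upper index and n(n+1)/2 independent symmetric lower index pairs.
Total = 3 × 3×4/2 = 3 × 6 = 18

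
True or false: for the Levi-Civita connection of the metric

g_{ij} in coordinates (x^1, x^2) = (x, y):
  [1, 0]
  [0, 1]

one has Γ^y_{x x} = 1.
Γ^y_{x x} = (1/2) g^{yy} (∂_x g_{yx} + ∂_x g_{yx} - ∂_y g_{xx}) = (1/2)(1)((0) + (0) - (0)) = 0
This differs from the proposed value 1.
False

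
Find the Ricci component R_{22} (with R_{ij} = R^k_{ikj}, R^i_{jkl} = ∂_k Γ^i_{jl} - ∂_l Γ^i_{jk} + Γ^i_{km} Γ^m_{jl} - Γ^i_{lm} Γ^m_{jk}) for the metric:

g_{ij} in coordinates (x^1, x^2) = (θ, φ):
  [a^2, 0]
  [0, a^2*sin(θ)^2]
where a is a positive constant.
Non-zero Christoffel symbols (Γ^k_{ij} = Γ^k_{ji}):
Γ^θ_{φ φ} = -sin(2*θ)/2
Γ^φ_{θ φ} = 1/tan(θ)
R^θ_{φ θ φ} = ∂_θ Γ^θ_{φ φ} - ∂_φ Γ^θ_{φ θ} + Γ^θ_{θ m} Γ^m_{φ φ} - Γ^θ_{φ m} Γ^m_{φ θ}
  = (-cos(2*θ)) - (0) + (0) - (-cos(θ)^2) = sin(θ)^2
R^φ_{φ φ φ} = 0 (a repeated index in an antisymmetric pair)
R_{φφ} = R^θ_{φ θ φ} + R^φ_{φ φ φ} = (sin(θ)^2) + (0) = sin(θ)^2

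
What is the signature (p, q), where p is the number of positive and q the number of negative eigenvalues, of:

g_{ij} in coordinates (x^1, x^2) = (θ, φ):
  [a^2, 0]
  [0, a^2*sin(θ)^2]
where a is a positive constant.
The metric is diagonal, so its eigenvalues are the diagonal entries: a^2, a^2*sin(θ)^2 (at a generic point, where coordinate-dependent entries are positive).
2 positive, 0 negative.
(2, 0) - Riemannian (positive definite)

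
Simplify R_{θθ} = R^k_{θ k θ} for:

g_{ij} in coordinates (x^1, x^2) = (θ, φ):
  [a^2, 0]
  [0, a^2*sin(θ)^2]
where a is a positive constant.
Non-zero Christoffel symbols (Γ^k_{ij} = Γ^k_{ji}):
Γ^θ_{φ φ} = -sin(2*θ)/2
Γ^φ_{θ φ} = 1/tan(θ)
R^θ_{θ θ θ} = 0 (a repeated index in an antisymmetric pair)
R^φ_{θ φ θ} = ∂_φ Γ^φ_{θ θ} - ∂_θ Γ^φ_{θ φ} + Γ^φ_{φ m} Γ^m_{θ θ} - Γ^φ_{θ m} Γ^m_{θ φ}
  = (0) - (-1/sin(θ)^2) + (0) - (1/tan(θ)^2) = 1
R_{θθ} = R^θ_{θ θ θ} + R^φ_{θ φ θ} = (0) + (1) = 1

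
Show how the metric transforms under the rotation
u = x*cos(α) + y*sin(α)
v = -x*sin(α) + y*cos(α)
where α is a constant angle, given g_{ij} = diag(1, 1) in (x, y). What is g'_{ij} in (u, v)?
Invert the transformation: x = u*cos(α) - v*sin(α), y = u*sin(α) + v*cos(α)
g'_{ij} = (∂x^k/∂x'^i)(∂x^l/∂x'^j) g_{kl}; with g_{kl} = δ_{kl} this is Σ_k (∂x^k/∂x'^i)(∂x^k/∂x'^j).
Jacobian: ∂x/∂u = cos(α), ∂x/∂v = -sin(α), ∂y/∂u = sin(α), ∂y/∂v = cos(α)
g'_{uu} = (cos(α))(cos(α)) + (sin(α))(sin(α)) = 1
g'_{uv} = (cos(α))(-sin(α)) + (sin(α))(cos(α)) = 0
g'_{vv} = (-sin(α))(-sin(α)) + (cos(α))(cos(α)) = 1
g'_{ij} = diag(1, 1)
The Euclidean metric is invariant under rotations.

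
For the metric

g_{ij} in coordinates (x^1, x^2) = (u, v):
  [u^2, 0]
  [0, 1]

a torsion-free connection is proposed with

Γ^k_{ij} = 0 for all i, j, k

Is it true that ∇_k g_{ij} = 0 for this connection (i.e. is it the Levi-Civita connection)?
Using ∇_k g_{ij} = ∂_k g_{ij} - Γ^m_{ki} g_{mj} - Γ^m_{kj} g_{im}:
∇_u g_{uu} = (2*u) - (0) - (0) = 2*u ≠ 0
So the connection is not metric compatible (it is not the Levi-Civita connection).
No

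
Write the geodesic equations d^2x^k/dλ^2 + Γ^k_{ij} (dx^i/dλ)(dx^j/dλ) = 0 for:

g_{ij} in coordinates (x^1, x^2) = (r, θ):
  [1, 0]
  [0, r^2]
Geodesic equation: d^2x^k/dλ^2 + Γ^k_{ij} (dx^i/dλ)(dx^j/dλ) = 0.
Non-zero Christoffel symbols:
Γ^r_{θ θ} = -r
Γ^θ_{r θ} = 1/r
Substituting (the symmetric pair Γ^k_{ij}, Γ^k_{ji} combines into a factor 2):
d^2r/dλ^2 - r (dθ/dλ)^2 = 0
d^2θ/dλ^2 + (2/r) (dr/dλ)(dθ/dλ) = 0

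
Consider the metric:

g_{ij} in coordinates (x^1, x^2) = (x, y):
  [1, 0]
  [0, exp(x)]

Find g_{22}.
With x^1 = x, x^2 = y, g_{22} = g_{yy} is the row-2, column-2 entry of the matrix.
g_{22} = exp(x)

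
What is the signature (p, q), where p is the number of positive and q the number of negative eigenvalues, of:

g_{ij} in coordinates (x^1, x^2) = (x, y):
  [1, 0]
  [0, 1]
The metric is diagonal, so its eigenvalues are the diagonal entries: 1, 1 (at a generic point, where coordinate-dependent entries are positive).
2 positive, 0 negative.
(2, 0) - Riemannian (positive definite)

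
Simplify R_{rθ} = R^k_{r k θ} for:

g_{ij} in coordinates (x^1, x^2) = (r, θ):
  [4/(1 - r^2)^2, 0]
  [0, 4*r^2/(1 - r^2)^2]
Non-zero Christoffel symbols (Γ^k_{ij} = Γ^k_{ji}):
Γ^r_{r r} = 2*r/(1 - r^2)
Γ^r_{θ θ} = (r^3 + r)/(r^2 - 1)
Γ^θ_{r θ} = (-r^2 - 1)/(r^3 - r)
R^r_{r r θ} = 0 (a repeated index in an antisymmetric pair)
R^θ_{r θ θ} = 0 (a repeated index in an antisymmetric pair)
R_{rθ} = R^r_{r r θ} + R^θ_{r θ θ} = (0) + (0) = 0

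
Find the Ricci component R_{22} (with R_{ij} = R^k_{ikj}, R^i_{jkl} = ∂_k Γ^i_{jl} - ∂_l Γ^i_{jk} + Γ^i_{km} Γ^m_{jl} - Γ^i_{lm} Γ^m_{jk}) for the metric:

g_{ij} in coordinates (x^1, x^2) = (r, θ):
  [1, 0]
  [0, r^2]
Non-zero Christoffel symbols (Γ^k_{ij} = Γ^k_{ji}):
Γ^r_{θ θ} = -r
Γ^θ_{r θ} = 1/r
R^r_{θ r θ} = ∂_r Γ^r_{θ θ} - ∂_θ Γ^r_{θ r} + Γ^r_{r m} Γ^m_{θ θ} - Γ^r_{θ m} Γ^m_{θ r}
  = (-1) - (0) + (0) - (-1) = 0
R^θ_{θ θ θ} = 0 (a repeated index in an antisymmetric pair)
R_{θθ} = R^r_{θ r θ} + R^θ_{θ θ θ} = (0) + (0) = 0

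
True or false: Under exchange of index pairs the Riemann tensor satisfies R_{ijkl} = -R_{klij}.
The pair-exchange symmetry has a plus sign: R_{ijkl} = +R_{klij}.
False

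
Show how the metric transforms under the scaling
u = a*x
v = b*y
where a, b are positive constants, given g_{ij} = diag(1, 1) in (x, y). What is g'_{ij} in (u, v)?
Invert the transformation: x = u/a, y = v/b
g'_{ij} = (∂x^k/∂x'^i)(∂x^l/∂x'^j) g_{kl}; with g_{kl} = δ_{kl} this is Σ_k (∂x^k/∂x'^i)(∂x^k/∂x'^j).
Jacobian: ∂x/∂u = 1/a, ∂x/∂v = 0, ∂y/∂u = 0, ∂y/∂v = 1/b
g'_{uu} = (1/a)(1/a) + (0)(0) = 1/a^2
g'_{uv} = (1/a)(0) + (0)(1/b) = 0
g'_{vv} = (0)(0) + (1/b)(1/b) = 1/b^2
g'_{ij} = diag(1/a^2, 1/b^2)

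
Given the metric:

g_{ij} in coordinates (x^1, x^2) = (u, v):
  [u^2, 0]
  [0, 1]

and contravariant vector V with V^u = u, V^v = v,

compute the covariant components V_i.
V_i = g_{ij} V^j:
V_u = (u^2)(u) + (0)(v) = u^3
V_v = (0)(u) + (1)(v) = v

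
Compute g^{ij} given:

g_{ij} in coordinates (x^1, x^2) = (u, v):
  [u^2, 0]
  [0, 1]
The metric is diagonal, so g^{ij} is diagonal with entries 1/g_{ii}: diag(1/(u^2), 1).
g^{ij}:
  [1/u^2, 0]
  [0, 1]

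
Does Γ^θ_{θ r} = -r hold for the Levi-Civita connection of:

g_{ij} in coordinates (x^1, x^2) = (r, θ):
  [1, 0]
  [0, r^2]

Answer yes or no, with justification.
Γ^θ_{θ r} = (1/2) g^{θθ} (∂_θ g_{θr} + ∂_r g_{θθ} - ∂_θ g_{θr}) = (1/2)(1/r^2)((0) + (2*r) - (0)) = 1/r
This differs from the proposed value -r.
No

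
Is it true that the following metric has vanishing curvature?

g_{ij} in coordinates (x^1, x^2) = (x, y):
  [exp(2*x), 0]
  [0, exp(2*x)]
Non-zero Christoffel symbols:
Γ^x_{x x} = 1
Γ^x_{y y} = -1
Γ^y_{x y} = 1
Ricci tensor: R_{xx} = 0, R_{xy} = 0, R_{yy} = 0
All R_{ij} vanish; in 2 dimensions the Riemann tensor is fully determined by the Ricci tensor, so R^i_{jkl} = 0: the metric is flat (curvilinear coordinates on flat space).
Yes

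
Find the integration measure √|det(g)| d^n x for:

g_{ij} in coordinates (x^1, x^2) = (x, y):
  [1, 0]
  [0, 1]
det(g) = 1
√|det(g)| = 1
Volume element: dV = 1 dx dy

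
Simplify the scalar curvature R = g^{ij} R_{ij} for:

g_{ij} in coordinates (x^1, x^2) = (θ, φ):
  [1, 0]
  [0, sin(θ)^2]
Non-zero Christoffel symbols (Γ^k_{ij} = Γ^k_{ji}):
Γ^θ_{φ φ} = -sin(2*θ)/2
Γ^φ_{θ φ} = 1/tan(θ)
Ricci tensor (R_{ij} = R^k_{ikj}): R_{θθ} = 1, R_{θφ} = 0, R_{φφ} = sin(θ)^2
Inverse metric: g^{θθ} = 1, g^{φφ} = 1/sin(θ)^2
R = g^{ij} R_{ij} = (1)(1) + (1/sin(θ)^2)(sin(θ)^2) = 2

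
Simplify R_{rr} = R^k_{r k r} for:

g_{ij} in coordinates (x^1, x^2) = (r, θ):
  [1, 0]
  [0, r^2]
Non-zero Christoffel symbols (Γ^k_{ij} = Γ^k_{ji}):
Γ^r_{θ θ} = -r
Γ^θ_{r θ} = 1/r
R^r_{r r r} = 0 (a repeated index in an antisymmetric pair)
R^θ_{r θ r} = ∂_θ Γ^θ_{r r} - ∂_r Γ^θ_{r θ} + Γ^θ_{θ m} Γ^m_{r r} - Γ^θ_{r m} Γ^m_{r θ}
  = (0) - (-1/r^2) + (0) - (1/r^2) = 0
R_{rr} = R^r_{r r r} + R^θ_{r θ r} = (0) + (0) = 0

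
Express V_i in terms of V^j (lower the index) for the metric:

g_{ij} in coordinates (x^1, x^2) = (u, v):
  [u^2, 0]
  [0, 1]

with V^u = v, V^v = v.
V_i = g_{ij} V^j:
V_u = (u^2)(v) + (0)(v) = u^2*v
V_v = (0)(v) + (1)(v) = v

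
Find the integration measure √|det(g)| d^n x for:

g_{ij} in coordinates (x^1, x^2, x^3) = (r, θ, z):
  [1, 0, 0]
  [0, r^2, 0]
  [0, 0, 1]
det(g) = r^2
√|det(g)| = r
Volume element: dV = r dr dθ dz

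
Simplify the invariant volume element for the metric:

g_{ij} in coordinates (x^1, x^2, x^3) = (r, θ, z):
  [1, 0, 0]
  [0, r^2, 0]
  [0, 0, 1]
det(g) = r^2
√|det(g)| = r
Volume element: dV = r dr dθ dz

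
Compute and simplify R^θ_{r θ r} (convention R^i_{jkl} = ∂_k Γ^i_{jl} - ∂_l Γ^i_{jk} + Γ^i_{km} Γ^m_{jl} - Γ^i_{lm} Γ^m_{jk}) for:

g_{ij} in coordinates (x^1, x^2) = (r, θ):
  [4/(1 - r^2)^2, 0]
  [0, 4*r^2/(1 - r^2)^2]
Non-zero Christoffel symbols (Γ^k_{ij} = Γ^k_{ji}):
Γ^r_{r r} = 2*r/(1 - r^2)
Γ^r_{θ θ} = (r^3 + r)/(r^2 - 1)
Γ^θ_{r θ} = (-r^2 - 1)/(r^3 - r)
R^θ_{r θ r} = ∂_θ Γ^θ_{r r} - ∂_r Γ^θ_{r θ} + Γ^θ_{θ m} Γ^m_{r r} - Γ^θ_{r m} Γ^m_{r θ}
  = (0) - ((r^4 + 4*r^2 - 1)/(r^3 - r)^2) + (2*(r^2 + 1)/(r^2 - 1)^2) - ((r^2 + 1)^2/(r^3 - r)^2) = -4/(r^2 - 1)^2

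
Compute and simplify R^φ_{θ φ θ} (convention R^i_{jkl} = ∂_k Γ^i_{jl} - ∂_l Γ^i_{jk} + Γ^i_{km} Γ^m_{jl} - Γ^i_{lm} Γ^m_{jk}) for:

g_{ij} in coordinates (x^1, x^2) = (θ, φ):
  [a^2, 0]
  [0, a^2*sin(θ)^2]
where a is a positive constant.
Non-zero Christoffel symbols (Γ^k_{ij} = Γ^k_{ji}):
Γ^θ_{φ φ} = -sin(2*θ)/2
Γ^φ_{θ φ} = 1/tan(θ)
R^φ_{θ φ θ} = ∂_φ Γ^φ_{θ θ} - ∂_θ Γ^φ_{θ φ} + Γ^φ_{φ m} Γ^m_{θ θ} - Γ^φ_{θ m} Γ^m_{θ φ}
  = (0) - (-1/sin(θ)^2) + (0) - (1/tan(θ)^2) = 1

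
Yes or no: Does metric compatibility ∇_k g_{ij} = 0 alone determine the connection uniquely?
One also needs vanishing torsion; metric compatibility plus torsion-freeness singles out the Levi-Civita connection.
No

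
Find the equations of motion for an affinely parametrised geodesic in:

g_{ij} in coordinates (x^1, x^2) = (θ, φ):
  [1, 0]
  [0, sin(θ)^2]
Geodesic equation: d^2x^k/dλ^2 + Γ^k_{ij} (dx^i/dλ)(dx^j/dλ) = 0.
Non-zero Christoffel symbols:
Γ^θ_{φ φ} = -sin(2*θ)/2
Γ^φ_{θ φ} = 1/tan(θ)
Substituting (the symmetric pair Γ^k_{ij}, Γ^k_{ji} combines into a factor 2):
d^2θ/dλ^2 - (sin(2*θ)/2) (dφ/dλ)^2 = 0
d^2φ/dλ^2 + (2/tan(θ)) (dθ/dλ)(dφ/dλ) = 0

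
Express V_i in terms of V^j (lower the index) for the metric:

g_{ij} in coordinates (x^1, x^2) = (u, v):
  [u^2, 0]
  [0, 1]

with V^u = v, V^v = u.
V_i = g_{ij} V^j:
V_u = (u^2)(v) + (0)(u) = u^2*v
V_v = (0)(v) + (1)(u) = u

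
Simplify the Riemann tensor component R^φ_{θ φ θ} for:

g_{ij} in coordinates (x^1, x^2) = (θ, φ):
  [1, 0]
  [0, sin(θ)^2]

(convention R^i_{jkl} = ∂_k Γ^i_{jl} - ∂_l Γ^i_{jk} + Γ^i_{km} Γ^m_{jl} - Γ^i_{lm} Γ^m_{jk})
Non-zero Christoffel symbols (Γ^k_{ij} = Γ^k_{ji}):
Γ^θ_{φ φ} = -sin(2*θ)/2
Γ^φ_{θ φ} = 1/tan(θ)
R^φ_{θ φ θ} = ∂_φ Γ^φ_{θ θ} - ∂_θ Γ^φ_{θ φ} + Γ^φ_{φ m} Γ^m_{θ θ} - Γ^φ_{θ m} Γ^m_{θ φ}
  = (0) - (-1/sin(θ)^2) + (0) - (1/tan(θ)^2) = 1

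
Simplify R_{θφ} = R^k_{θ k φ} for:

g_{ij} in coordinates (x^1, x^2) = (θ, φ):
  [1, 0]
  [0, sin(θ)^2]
Non-zero Christoffel symbols (Γ^k_{ij} = Γ^k_{ji}):
Γ^θ_{φ φ} = -sin(2*θ)/2
Γ^φ_{θ φ} = 1/tan(θ)
R^θ_{θ θ φ} = 0 (a repeated index in an antisymmetric pair)
R^φ_{θ φ φ} = 0 (a repeated index in an antisymmetric pair)
R_{θφ} = R^θ_{θ θ φ} + R^φ_{θ φ φ} = (0) + (0) = 0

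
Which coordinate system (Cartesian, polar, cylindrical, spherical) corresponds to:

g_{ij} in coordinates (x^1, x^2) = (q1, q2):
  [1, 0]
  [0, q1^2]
The line element ds^2 = dq1^2 + q1^2 dq2^2 is dr^2 + r^2 dθ^2 with q1 = r, q2 = θ.
polar coordinates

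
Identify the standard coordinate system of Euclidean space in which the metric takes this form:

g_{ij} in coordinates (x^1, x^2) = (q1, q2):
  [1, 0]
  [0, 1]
All components are constant and the metric is the identity, i.e. orthonormal rectilinear coordinates.
Cartesian (2D) coordinates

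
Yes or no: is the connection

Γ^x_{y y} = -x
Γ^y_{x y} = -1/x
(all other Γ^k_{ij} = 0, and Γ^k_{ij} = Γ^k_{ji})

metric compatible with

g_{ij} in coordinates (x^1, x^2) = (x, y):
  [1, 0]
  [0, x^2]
Using ∇_k g_{ij} = ∂_k g_{ij} - Γ^m_{ki} g_{mj} - Γ^m_{kj} g_{im}:
∇_x g_{yy} = (2*x) - (-x) - (-x) = 4*x ≠ 0
So the connection is not metric compatible (it is not the Levi-Civita connection).
No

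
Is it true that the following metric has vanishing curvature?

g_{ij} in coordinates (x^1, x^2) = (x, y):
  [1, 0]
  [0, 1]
All metric components are constant, so every Christoffel symbol vanishes and R^i_{jkl} = 0.
Yes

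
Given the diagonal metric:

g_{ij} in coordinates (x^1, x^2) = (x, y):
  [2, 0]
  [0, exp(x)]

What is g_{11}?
With x^1 = x, x^2 = y, g_{11} = g_{xx} is the row-1, column-1 entry of the matrix.
g_{11} = 2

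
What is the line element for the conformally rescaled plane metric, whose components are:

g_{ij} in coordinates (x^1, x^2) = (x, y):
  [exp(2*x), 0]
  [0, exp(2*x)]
ds^2 = g_{ij} dx^i dx^j; only the non-zero components contribute.
ds^2 = exp(2*x) dx^2 + exp(2*x) dy^2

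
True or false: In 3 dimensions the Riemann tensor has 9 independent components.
n^2(n^2-1)/12 = 9·8/12 = 6 independent components for n = 3.
False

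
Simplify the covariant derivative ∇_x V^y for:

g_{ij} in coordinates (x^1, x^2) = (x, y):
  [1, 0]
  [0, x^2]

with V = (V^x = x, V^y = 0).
Non-zero Christoffel symbols:
Γ^x_{y y} = -x
Γ^y_{x y} = 1/x
∇_x V^y = ∂_x V^y + Γ^y_{x j} V^j
  = (0) + (0)(x) + (1/x)(0)
  = 0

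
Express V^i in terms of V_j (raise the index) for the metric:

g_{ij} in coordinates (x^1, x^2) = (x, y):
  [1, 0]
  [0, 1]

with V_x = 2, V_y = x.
Inverse metric (diagonal): g^{xx} = 1, g^{yy} = 1
V^i = g^{ij} V_j:
V^x = (1)(2) + (0)(x) = 2
V^y = (0)(2) + (1)(x) = x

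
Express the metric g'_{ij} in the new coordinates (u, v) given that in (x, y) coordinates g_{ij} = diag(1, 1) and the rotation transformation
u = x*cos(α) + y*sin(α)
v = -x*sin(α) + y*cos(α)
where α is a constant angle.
Invert the transformation: x = u*cos(α) - v*sin(α), y = u*sin(α) + v*cos(α)
g'_{ij} = (∂x^k/∂x'^i)(∂x^l/∂x'^j) g_{kl}; with g_{kl} = δ_{kl} this is Σ_k (∂x^k/∂x'^i)(∂x^k/∂x'^j).
Jacobian: ∂x/∂u = cos(α), ∂x/∂v = -sin(α), ∂y/∂u = sin(α), ∂y/∂v = cos(α)
g'_{uu} = (cos(α))(cos(α)) + (sin(α))(sin(α)) = 1
g'_{uv} = (cos(α))(-sin(α)) + (sin(α))(cos(α)) = 0
g'_{vv} = (-sin(α))(-sin(α)) + (cos(α))(cos(α)) = 1
g'_{ij} = diag(1, 1)
The Euclidean metric is invariant under rotations.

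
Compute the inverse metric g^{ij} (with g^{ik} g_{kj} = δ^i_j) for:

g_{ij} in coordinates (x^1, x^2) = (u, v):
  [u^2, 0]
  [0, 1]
The metric is diagonal, so g^{ij} is diagonal with entries 1/g_{ii}: diag(1/(u^2), 1).
g^{ij}:
  [1/u^2, 0]
  [0, 1]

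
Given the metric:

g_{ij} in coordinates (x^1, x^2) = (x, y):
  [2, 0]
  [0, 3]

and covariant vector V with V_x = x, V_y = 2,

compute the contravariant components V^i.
Inverse metric (diagonal): g^{xx} = 1/2, g^{yy} = 1/3
V^i = g^{ij} V_j:
V^x = (1/2)(x) + (0)(2) = x/2
V^y = (0)(x) + (1/3)(2) = 2/3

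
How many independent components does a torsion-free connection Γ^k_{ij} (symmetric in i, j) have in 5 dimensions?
Γ^k_{ij} has n choices for the upper index and n(n+1)/2 independent symmetric lower index pairs.
Total = 5 × 5×6/2 = 5 × 15 = 75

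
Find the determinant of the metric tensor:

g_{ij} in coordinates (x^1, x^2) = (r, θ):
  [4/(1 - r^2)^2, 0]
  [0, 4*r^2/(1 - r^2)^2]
For a 2×2 metric: det(g) = g_{11}·g_{22} - g_{12}·g_{21}
= (4/(1 - r^2)^2)·(4*r^2/(1 - r^2)^2) - (0)·(0)
= 16*r^2/(1 - r^2)^4 - 0
det(g) = 16*r^2/(1 - r^2)^4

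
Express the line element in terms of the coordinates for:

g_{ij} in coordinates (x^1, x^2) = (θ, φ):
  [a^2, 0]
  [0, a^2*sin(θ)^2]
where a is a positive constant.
ds^2 = g_{ij} dx^i dx^j; only the non-zero components contribute.
ds^2 = a^2 dθ^2 + a^2*sin(θ)^2 dφ^2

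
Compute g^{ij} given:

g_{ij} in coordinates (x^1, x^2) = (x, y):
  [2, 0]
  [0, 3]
The metric is diagonal, so g^{ij} is diagonal with entries 1/g_{ii}: diag(1/2, 1/3).
g^{ij}:
  [1/2, 0]
  [0, 1/3]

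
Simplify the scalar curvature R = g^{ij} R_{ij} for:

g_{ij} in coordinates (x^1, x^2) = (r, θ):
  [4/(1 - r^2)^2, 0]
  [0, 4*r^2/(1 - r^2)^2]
Non-zero Christoffel symbols (Γ^k_{ij} = Γ^k_{ji}):
Γ^r_{r r} = 2*r/(1 - r^2)
Γ^r_{θ θ} = (r^3 + r)/(r^2 - 1)
Γ^θ_{r θ} = (-r^2 - 1)/(r^3 - r)
Ricci tensor (R_{ij} = R^k_{ikj}): R_{rr} = -4/(r^2 - 1)^2, R_{rθ} = 0, R_{θθ} = -4*r^2/(r^2 - 1)^2
Inverse metric: g^{rr} = (1 - r^2)^2/4, g^{θθ} = (1 - r^2)^2/(4*r^2)
R = g^{ij} R_{ij} = ((1 - r^2)^2/4)(-4/(r^2 - 1)^2) + ((1 - r^2)^2/(4*r^2))(-4*r^2/(r^2 - 1)^2) = -2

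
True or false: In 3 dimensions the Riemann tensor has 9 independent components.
n^2(n^2-1)/12 = 9·8/12 = 6 independent components for n = 3.
False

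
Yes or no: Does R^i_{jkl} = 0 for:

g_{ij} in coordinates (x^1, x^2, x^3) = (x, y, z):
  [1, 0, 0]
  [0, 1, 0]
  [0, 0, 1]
All metric components are constant, so every Christoffel symbol vanishes and R^i_{jkl} = 0.
Yes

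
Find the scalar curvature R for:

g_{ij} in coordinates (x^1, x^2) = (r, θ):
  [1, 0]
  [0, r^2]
Non-zero Christoffel symbols (Γ^k_{ij} = Γ^k_{ji}):
Γ^r_{θ θ} = -r
Γ^θ_{r θ} = 1/r
Ricci tensor (R_{ij} = R^k_{ikj}): R_{rr} = 0, R_{rθ} = 0, R_{θθ} = 0
Inverse metric: g^{rr} = 1, g^{θθ} = 1/r^2
R = g^{ij} R_{ij} = (1)(0) + (1/r^2)(0) = 0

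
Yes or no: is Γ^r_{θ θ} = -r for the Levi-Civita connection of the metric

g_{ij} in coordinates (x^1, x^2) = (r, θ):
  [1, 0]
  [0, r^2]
Γ^r_{θ θ} = (1/2) g^{rr} (∂_θ g_{rθ} + ∂_θ g_{rθ} - ∂_r g_{θθ}) = (1/2)(1)((0) + (0) - (2*r)) = -r
This equals the proposed value -r.
Yes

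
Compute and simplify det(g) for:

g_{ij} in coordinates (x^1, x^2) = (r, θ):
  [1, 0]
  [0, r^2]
For a 2×2 metric: det(g) = g_{11}·g_{22} - g_{12}·g_{21}
= (1)·(r^2) - (0)·(0)
= r^2 - 0
det(g) = r^2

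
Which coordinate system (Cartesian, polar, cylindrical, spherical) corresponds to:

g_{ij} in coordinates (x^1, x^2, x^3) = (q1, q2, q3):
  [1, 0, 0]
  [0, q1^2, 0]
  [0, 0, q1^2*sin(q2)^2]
The line element ds^2 = dq1^2 + q1^2 dq2^2 + q1^2 sin(q2)^2 dq3^2 is dr^2 + r^2 dθ^2 + r^2 sin(θ)^2 dφ^2 with q1 = r, q2 = θ, q3 = φ.
spherical coordinates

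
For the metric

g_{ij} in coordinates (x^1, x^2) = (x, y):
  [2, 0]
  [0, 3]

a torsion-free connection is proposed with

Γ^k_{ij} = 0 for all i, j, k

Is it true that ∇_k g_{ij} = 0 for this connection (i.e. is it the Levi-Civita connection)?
Using ∇_k g_{ij} = ∂_k g_{ij} - Γ^m_{ki} g_{mj} - Γ^m_{kj} g_{im}:
e.g. ∇_y g_{xy} = (0) - (0) - (0) = 0
Every component ∇_k g_{ij} vanishes: the connection is metric compatible.
Yes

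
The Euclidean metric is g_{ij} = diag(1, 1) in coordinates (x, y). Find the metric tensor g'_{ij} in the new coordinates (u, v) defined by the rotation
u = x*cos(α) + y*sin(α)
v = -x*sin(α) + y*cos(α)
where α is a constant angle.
Invert the transformation: x = u*cos(α) - v*sin(α), y = u*sin(α) + v*cos(α)
g'_{ij} = (∂x^k/∂x'^i)(∂x^l/∂x'^j) g_{kl}; with g_{kl} = δ_{kl} this is Σ_k (∂x^k/∂x'^i)(∂x^k/∂x'^j).
Jacobian: ∂x/∂u = cos(α), ∂x/∂v = -sin(α), ∂y/∂u = sin(α), ∂y/∂v = cos(α)
g'_{uu} = (cos(α))(cos(α)) + (sin(α))(sin(α)) = 1
g'_{uv} = (cos(α))(-sin(α)) + (sin(α))(cos(α)) = 0
g'_{vv} = (-sin(α))(-sin(α)) + (cos(α))(cos(α)) = 1
g'_{ij} = diag(1, 1)
The Euclidean metric is invariant under rotations.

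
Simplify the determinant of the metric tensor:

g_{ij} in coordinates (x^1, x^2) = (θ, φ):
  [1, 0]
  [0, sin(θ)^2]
For a 2×2 metric: det(g) = g_{11}·g_{22} - g_{12}·g_{21}
= (1)·(sin(θ)^2) - (0)·(0)
= sin(θ)^2 - 0
det(g) = sin(θ)^2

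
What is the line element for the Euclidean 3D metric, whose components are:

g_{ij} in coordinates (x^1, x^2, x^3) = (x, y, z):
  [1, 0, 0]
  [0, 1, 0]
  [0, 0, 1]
ds^2 = g_{ij} dx^i dx^j; only the non-zero components contribute.
ds^2 = dx^2 + dy^2 + dz^2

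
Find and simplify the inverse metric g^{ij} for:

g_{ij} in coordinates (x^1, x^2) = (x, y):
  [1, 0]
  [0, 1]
The metric is diagonal, so g^{ij} is diagonal with entries 1/g_{ii}: diag(1, 1).
g^{ij}:
  [1, 0]
  [0, 1]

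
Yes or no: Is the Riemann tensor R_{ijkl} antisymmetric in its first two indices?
R_{ijkl} = -R_{jikl} (follows from metric compatibility).
Yes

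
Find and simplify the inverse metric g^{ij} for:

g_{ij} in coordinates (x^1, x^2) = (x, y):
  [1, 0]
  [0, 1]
The metric is diagonal, so g^{ij} is diagonal with entries 1/g_{ii}: diag(1, 1).
g^{ij}:
  [1, 0]
  [0, 1]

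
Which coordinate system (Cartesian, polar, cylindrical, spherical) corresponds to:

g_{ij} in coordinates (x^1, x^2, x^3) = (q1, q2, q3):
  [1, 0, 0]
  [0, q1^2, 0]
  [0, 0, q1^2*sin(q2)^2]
The line element ds^2 = dq1^2 + q1^2 dq2^2 + q1^2 sin(q2)^2 dq3^2 is dr^2 + r^2 dθ^2 + r^2 sin(θ)^2 dφ^2 with q1 = r, q2 = θ, q3 = φ.
spherical coordinates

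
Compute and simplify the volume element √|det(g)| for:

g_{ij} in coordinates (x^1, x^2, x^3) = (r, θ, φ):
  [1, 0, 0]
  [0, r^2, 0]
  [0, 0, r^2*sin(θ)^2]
det(g) = r^4*sin(θ)^2
√|det(g)| = r^2*sin(θ) (taking 0 < θ < π so that |sin(θ)| = sin(θ))
Volume element: dV = r^2*sin(θ) dr dθ dφ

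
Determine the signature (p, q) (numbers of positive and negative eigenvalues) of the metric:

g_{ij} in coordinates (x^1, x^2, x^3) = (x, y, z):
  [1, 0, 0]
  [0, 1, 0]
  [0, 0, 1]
The metric is diagonal, so its eigenvalues are the diagonal entries: 1, 1, 1 (at a generic point, where coordinate-dependent entries are positive).
3 positive, 0 negative.
(3, 0) - Riemannian (positive definite)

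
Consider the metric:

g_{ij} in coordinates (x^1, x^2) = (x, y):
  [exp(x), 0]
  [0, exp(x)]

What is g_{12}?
With x^1 = x, x^2 = y, g_{12} = g_{xy} is the row-1, column-2 entry of the matrix.
g_{12} = 0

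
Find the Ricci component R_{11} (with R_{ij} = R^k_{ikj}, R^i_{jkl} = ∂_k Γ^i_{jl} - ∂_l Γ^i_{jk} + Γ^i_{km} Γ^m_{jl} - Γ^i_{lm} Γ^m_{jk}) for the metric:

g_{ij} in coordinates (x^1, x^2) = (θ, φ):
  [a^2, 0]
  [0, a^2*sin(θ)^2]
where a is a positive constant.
Non-zero Christoffel symbols (Γ^k_{ij} = Γ^k_{ji}):
Γ^θ_{φ φ} = -sin(2*θ)/2
Γ^φ_{θ φ} = 1/tan(θ)
R^θ_{θ θ θ} = 0 (a repeated index in an antisymmetric pair)
R^φ_{θ φ θ} = ∂_φ Γ^φ_{θ θ} - ∂_θ Γ^φ_{θ φ} + Γ^φ_{φ m} Γ^m_{θ θ} - Γ^φ_{θ m} Γ^m_{θ φ}
  = (0) - (-1/sin(θ)^2) + (0) - (1/tan(θ)^2) = 1
R_{θθ} = R^θ_{θ θ θ} + R^φ_{θ φ θ} = (0) + (1) = 1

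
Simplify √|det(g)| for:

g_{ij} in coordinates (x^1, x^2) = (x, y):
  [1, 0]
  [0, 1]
det(g) = 1
√|det(g)| = 1
Volume element: dV = 1 dx dy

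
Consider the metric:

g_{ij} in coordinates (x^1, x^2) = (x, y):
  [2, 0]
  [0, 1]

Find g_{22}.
With x^1 = x, x^2 = y, g_{22} = g_{yy} is the row-2, column-2 entry of the matrix.
g_{22} = 1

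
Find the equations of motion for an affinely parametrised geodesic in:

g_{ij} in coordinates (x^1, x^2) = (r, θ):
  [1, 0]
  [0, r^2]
Geodesic equation: d^2x^k/dλ^2 + Γ^k_{ij} (dx^i/dλ)(dx^j/dλ) = 0.
Non-zero Christoffel symbols:
Γ^r_{θ θ} = -r
Γ^θ_{r θ} = 1/r
Substituting (the symmetric pair Γ^k_{ij}, Γ^k_{ji} combines into a factor 2):
d^2r/dλ^2 - r (dθ/dλ)^2 = 0
d^2θ/dλ^2 + (2/r) (dr/dλ)(dθ/dλ) = 0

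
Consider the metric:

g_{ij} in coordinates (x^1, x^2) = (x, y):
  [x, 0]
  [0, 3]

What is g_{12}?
With x^1 = x, x^2 = y, g_{12} = g_{xy} is the row-1, column-2 entry of the matrix.
g_{12} = 0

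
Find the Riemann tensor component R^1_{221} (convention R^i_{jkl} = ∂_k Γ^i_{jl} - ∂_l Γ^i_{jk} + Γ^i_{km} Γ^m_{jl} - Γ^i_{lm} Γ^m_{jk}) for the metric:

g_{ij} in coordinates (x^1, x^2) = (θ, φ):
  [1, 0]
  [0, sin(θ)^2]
Non-zero Christoffel symbols (Γ^k_{ij} = Γ^k_{ji}):
Γ^θ_{φ φ} = -sin(2*θ)/2
Γ^φ_{θ φ} = 1/tan(θ)
R^θ_{φ φ θ} = ∂_φ Γ^θ_{φ θ} - ∂_θ Γ^θ_{φ φ} + Γ^θ_{φ m} Γ^m_{φ θ} - Γ^θ_{θ m} Γ^m_{φ φ}
  = (0) - (-cos(2*θ)) + (-cos(θ)^2) - (0) = -sin(θ)^2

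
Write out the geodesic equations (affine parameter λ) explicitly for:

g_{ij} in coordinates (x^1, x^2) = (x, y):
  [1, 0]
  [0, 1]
Geodesic equation: d^2x^k/dλ^2 + Γ^k_{ij} (dx^i/dλ)(dx^j/dλ) = 0.
All Christoffel symbols vanish, so the geodesics are straight lines:
d^2x/dλ^2 = 0
d^2y/dλ^2 = 0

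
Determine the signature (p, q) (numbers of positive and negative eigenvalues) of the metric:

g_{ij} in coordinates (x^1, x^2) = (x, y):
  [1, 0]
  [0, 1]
The metric is diagonal, so its eigenvalues are the diagonal entries: 1, 1 (at a generic point, where coordinate-dependent entries are positive).
2 positive, 0 negative.
(2, 0) - Riemannian (positive definite)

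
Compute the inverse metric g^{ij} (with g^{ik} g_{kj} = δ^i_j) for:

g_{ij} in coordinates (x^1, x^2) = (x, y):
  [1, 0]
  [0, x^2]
The metric is diagonal, so g^{ij} is diagonal with entries 1/g_{ii}: diag(1, 1/(x^2)).
g^{ij}:
  [1, 0]
  [0, 1/x^2]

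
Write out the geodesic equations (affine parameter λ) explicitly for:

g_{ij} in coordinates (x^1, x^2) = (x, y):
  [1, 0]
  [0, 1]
Geodesic equation: d^2x^k/dλ^2 + Γ^k_{ij} (dx^i/dλ)(dx^j/dλ) = 0.
All Christoffel symbols vanish, so the geodesics are straight lines:
d^2x/dλ^2 = 0
d^2y/dλ^2 = 0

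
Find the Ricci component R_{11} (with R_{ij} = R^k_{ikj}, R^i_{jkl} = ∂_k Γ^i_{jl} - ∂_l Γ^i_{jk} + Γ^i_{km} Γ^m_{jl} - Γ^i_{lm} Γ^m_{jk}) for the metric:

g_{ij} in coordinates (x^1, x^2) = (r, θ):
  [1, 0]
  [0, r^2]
Non-zero Christoffel symbols (Γ^k_{ij} = Γ^k_{ji}):
Γ^r_{θ θ} = -r
Γ^θ_{r θ} = 1/r
R^r_{r r r} = 0 (a repeated index in an antisymmetric pair)
R^θ_{r θ r} = ∂_θ Γ^θ_{r r} - ∂_r Γ^θ_{r θ} + Γ^θ_{θ m} Γ^m_{r r} - Γ^θ_{r m} Γ^m_{r θ}
  = (0) - (-1/r^2) + (0) - (1/r^2) = 0
R_{rr} = R^r_{r r r} + R^θ_{r θ r} = (0) + (0) = 0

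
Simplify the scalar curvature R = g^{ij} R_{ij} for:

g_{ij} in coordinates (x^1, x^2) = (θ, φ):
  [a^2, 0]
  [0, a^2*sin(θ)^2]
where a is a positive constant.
Non-zero Christoffel symbols (Γ^k_{ij} = Γ^k_{ji}):
Γ^θ_{φ φ} = -sin(2*θ)/2
Γ^φ_{θ φ} = 1/tan(θ)
Ricci tensor (R_{ij} = R^k_{ikj}): R_{θθ} = 1, R_{θφ} = 0, R_{φφ} = sin(θ)^2
Inverse metric: g^{θθ} = 1/a^2, g^{φφ} = 1/(a^2*sin(θ)^2)
R = g^{ij} R_{ij} = (1/a^2)(1) + (1/(a^2*sin(θ)^2))(sin(θ)^2) = 2/a^2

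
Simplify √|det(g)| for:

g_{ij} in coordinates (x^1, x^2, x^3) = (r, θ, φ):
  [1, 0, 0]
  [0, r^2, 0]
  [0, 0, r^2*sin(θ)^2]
det(g) = r^4*sin(θ)^2
√|det(g)| = r^2*sin(θ) (taking 0 < θ < π so that |sin(θ)| = sin(θ))
Volume element: dV = r^2*sin(θ) dr dθ dφ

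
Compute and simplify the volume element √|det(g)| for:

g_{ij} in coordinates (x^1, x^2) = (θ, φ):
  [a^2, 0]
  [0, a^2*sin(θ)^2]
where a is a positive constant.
det(g) = a^4*sin(θ)^2
√|det(g)| = a^2*sin(θ) (taking 0 < θ < π so that |sin(θ)| = sin(θ))
Volume element: dV = a^2*sin(θ) dθ dφ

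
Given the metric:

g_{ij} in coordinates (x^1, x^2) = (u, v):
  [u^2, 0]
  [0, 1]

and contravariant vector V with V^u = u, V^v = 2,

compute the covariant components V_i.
V_i = g_{ij} V^j:
V_u = (u^2)(u) + (0)(2) = u^3
V_v = (0)(u) + (1)(2) = 2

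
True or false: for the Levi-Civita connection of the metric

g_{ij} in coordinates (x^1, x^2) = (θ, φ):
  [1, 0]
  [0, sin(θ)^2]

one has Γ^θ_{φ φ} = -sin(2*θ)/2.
Γ^θ_{φ φ} = (1/2) g^{θθ} (∂_φ g_{θφ} + ∂_φ g_{θφ} - ∂_θ g_{φφ}) = (1/2)(1)((0) + (0) - (sin(2*θ))) = -sin(2*θ)/2
This equals the proposed value -sin(2*θ)/2.
True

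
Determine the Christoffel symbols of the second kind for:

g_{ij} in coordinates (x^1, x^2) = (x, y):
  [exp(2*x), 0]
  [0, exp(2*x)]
Using Γ^k_{ij} = (1/2) g^{km} (∂_i g_{mj} + ∂_j g_{mi} - ∂_m g_{ij}); the metric is diagonal, so only the m = k term contributes.
Non-zero symbols (using the symmetry Γ^k_{ij} = Γ^k_{ji}):
Γ^x_{x x} = (1/2) g^{xx} (∂_x g_{xx} + ∂_x g_{xx} - ∂_x g_{xx}) = (1/2)(exp(-2*x))((2*exp(2*x)) + (2*exp(2*x)) - (2*exp(2*x))) = 1
Γ^x_{y y} = (1/2) g^{xx} (∂_y g_{xy} + ∂_y g_{xy} - ∂_x g_{yy}) = (1/2)(exp(-2*x))((0) + (0) - (2*exp(2*x))) = -1
Γ^y_{x y} = (1/2) g^{yy} (∂_x g_{yy} + ∂_y g_{yx} - ∂_y g_{xy}) = (1/2)(exp(-2*x))((2*exp(2*x)) + (0) - (0)) = 1
All other Christoffel symbols are zero.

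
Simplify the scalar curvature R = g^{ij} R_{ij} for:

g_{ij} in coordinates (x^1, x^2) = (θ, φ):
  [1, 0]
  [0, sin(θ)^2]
Non-zero Christoffel symbols (Γ^k_{ij} = Γ^k_{ji}):
Γ^θ_{φ φ} = -sin(2*θ)/2
Γ^φ_{θ φ} = 1/tan(θ)
Ricci tensor (R_{ij} = R^k_{ikj}): R_{θθ} = 1, R_{θφ} = 0, R_{φφ} = sin(θ)^2
Inverse metric: g^{θθ} = 1, g^{φφ} = 1/sin(θ)^2
R = g^{ij} R_{ij} = (1)(1) + (1/sin(θ)^2)(sin(θ)^2) = 2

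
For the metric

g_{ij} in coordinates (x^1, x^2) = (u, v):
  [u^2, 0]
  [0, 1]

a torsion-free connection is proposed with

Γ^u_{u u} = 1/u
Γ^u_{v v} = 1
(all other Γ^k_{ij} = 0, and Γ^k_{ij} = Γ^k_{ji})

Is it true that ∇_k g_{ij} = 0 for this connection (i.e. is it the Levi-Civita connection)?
Using ∇_k g_{ij} = ∂_k g_{ij} - Γ^m_{ki} g_{mj} - Γ^m_{kj} g_{im}:
∇_v g_{uv} = (0) - (0) - (u^2) = -u^2 ≠ 0
So the connection is not metric compatible (it is not the Levi-Civita connection).
No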